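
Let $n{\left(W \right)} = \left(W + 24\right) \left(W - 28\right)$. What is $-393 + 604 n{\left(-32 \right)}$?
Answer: $289527$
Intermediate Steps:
$n{\left(W \right)} = \left(-28 + W\right) \left(24 + W\right)$ ($n{\left(W \right)} = \left(24 + W\right) \left(-28 + W\right) = \left(-28 + W\right) \left(24 + W\right)$)
$-393 + 604 n{\left(-32 \right)} = -393 + 604 \left(-672 + \left(-32\right)^{2} - -128\right) = -393 + 604 \left(-672 + 1024 + 128\right) = -393 + 604 \cdot 480 = -393 + 289920 = 289527$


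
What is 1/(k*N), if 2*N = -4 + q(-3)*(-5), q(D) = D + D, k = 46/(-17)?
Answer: -17/598 ≈ -0.028428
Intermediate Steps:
k = -46/17 (k = 46*(-1/17) = -46/17 ≈ -2.7059)
q(D) = 2*D
N = 13 (N = (-4 + (2*(-3))*(-5))/2 = (-4 - 6*(-5))/2 = (-4 + 30)/2 = (1/2)*26 = 13)
1/(k*N) = 1/(-46/17*13) = 1/(-598/17) = -17/598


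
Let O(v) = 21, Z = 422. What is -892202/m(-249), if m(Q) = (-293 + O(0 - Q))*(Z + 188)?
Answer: 446101/82960 ≈ 5.3773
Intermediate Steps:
m(Q) = -165920 (m(Q) = (-293 + 21)*(422 + 188) = -272*610 = -165920)
-892202/m(-249) = -892202/(-165920) = -892202*(-1/165920) = 446101/82960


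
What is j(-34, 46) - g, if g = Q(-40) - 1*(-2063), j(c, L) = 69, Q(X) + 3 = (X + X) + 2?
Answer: -1913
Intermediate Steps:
Q(X) = -1 + 2*X (Q(X) = -3 + ((X + X) + 2) = -3 + (2*X + 2) = -3 + (2 + 2*X) = -1 + 2*X)
g = 1982 (g = (-1 + 2*(-40)) - 1*(-2063) = (-1 - 80) + 2063 = -81 + 2063 = 1982)
j(-34, 46) - g = 69 - 1*1982 = 69 - 1982 = -1913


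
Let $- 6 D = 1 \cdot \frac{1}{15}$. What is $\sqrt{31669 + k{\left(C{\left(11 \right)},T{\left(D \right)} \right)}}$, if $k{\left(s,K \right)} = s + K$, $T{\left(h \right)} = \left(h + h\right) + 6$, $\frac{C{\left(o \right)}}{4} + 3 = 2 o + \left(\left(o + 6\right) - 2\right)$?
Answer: $\frac{\sqrt{7157470}}{15} \approx 178.36$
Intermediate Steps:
$D = - \frac{1}{90}$ ($D = - \frac{1 \cdot \frac{1}{15}}{6} = \left(- \frac{1}{6}\right) \frac{1}{15} = - \frac{1}{90} \approx -0.011111$)
$C{\left(o \right)} = 4 + 12 o$ ($C{\left(o \right)} = -12 + 4 \left(2 o + \left(\left(o + 6\right) - 2\right)\right) = -12 + 4 \left(2 o + \left(\left(6 + o\right) - 2\right)\right) = -12 + 4 \left(2 o + \left(4 + o\right)\right) = -12 + 4 \left(4 + 3 o\right) = -12 + \left(16 + 12 o\right) = 4 + 12 o$)
$T{\left(h \right)} = 6 + 2 h$ ($T{\left(h \right)} = 2 h + 6 = 6 + 2 h$)
$k{\left(s,K \right)} = K + s$
$\sqrt{31669 + k{\left(C{\left(11 \right)},T{\left(D \right)} \right)}} = \sqrt{31669 + \left(\left(6 + 2 \left(- \frac{1}{90}\right)\right) + \left(4 + 12 \cdot 11\right)\right)} = \sqrt{31669 + \left(\left(6 - \frac{1}{45}\right) + \left(4 + 132\right)\right)} = \sqrt{31669 + \left(\frac{269}{45} + 136\right)} = \sqrt{31669 + \frac{6389}{45}} = \sqrt{\frac{1431494}{45}} = \frac{\sqrt{7157470}}{15}$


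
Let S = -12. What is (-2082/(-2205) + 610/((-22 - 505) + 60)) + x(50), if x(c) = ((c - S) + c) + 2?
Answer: 39005678/343245 ≈ 113.64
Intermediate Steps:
x(c) = 14 + 2*c (x(c) = ((c - 1*(-12)) + c) + 2 = ((c + 12) + c) + 2 = ((12 + c) + c) + 2 = (12 + 2*c) + 2 = 14 + 2*c)
(-2082/(-2205) + 610/((-22 - 505) + 60)) + x(50) = (-2082/(-2205) + 610/((-22 - 505) + 60)) + (14 + 2*50) = (-2082*(-1/2205) + 610/(-527 + 60)) + (14 + 100) = (694/735 + 610/(-467)) + 114 = (694/735 + 610*(-1/467)) + 114 = (694/735 - 610/467) + 114 = -124252/343245 + 114 = 39005678/343245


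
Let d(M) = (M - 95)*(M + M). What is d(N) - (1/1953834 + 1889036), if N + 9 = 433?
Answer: -3145758708697/1953834 ≈ -1.6100e+6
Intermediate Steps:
N = 424 (N = -9 + 433 = 424)
d(M) = 2*M*(-95 + M) (d(M) = (-95 + M)*(2*M) = 2*M*(-95 + M))
d(N) - (1/1953834 + 1889036) = 2*424*(-95 + 424) - (1/1953834 + 1889036) = 2*424*329 - (1/1953834 + 1889036) = 278992 - 1*3690862764025/1953834 = 278992 - 3690862764025/1953834 = -3145758708697/1953834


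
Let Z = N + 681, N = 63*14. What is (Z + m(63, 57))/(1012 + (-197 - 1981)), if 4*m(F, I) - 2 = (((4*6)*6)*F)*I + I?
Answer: -523415/4664 ≈ -112.22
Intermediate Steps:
N = 882
m(F, I) = 1/2 + I/4 + 36*F*I (m(F, I) = 1/2 + ((((4*6)*6)*F)*I + I)/4 = 1/2 + (((24*6)*F)*I + I)/4 = 1/2 + ((144*F)*I + I)/4 = 1/2 + (144*F*I + I)/4 = 1/2 + (I + 144*F*I)/4 = 1/2 + (I/4 + 36*F*I) = 1/2 + I/4 + 36*F*I)
Z = 1563 (Z = 882 + 681 = 1563)
(Z + m(63, 57))/(1012 + (-197 - 1981)) = (1563 + (1/2 + (1/4)*57 + 36*63*57))/(1012 + (-197 - 1981)) = (1563 + (1/2 + 57/4 + 129276))/(1012 - 2178) = (1563 + 517163/4)/(-1166) = (523415/4)*(-1/1166) = -523415/4664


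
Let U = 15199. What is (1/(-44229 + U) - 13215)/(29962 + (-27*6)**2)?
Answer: -383631451/1631660180 ≈ -0.23512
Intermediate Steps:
(1/(-44229 + U) - 13215)/(29962 + (-27*6)**2) = (1/(-44229 + 15199) - 13215)/(29962 + (-27*6)**2) = (1/(-29030) - 13215)/(29962 + (-162)**2) = (-1/29030 - 13215)/(29962 + 26244) = -383631451/29030/56206 = -383631451/29030*1/56206 = -383631451/1631660180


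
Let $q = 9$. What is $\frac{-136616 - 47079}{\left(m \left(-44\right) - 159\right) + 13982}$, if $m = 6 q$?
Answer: $- \frac{183695}{11447} \approx -16.047$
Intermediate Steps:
$m = 54$ ($m = 6 \cdot 9 = 54$)
$\frac{-136616 - 47079}{\left(m \left(-44\right) - 159\right) + 13982} = \frac{-136616 - 47079}{\left(54 \left(-44\right) - 159\right) + 13982} = - \frac{183695}{\left(-2376 - 159\right) + 13982} = - \frac{183695}{-2535 + 13982} = - \frac{183695}{11447}$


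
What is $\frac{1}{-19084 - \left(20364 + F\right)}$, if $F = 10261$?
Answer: $- \frac{1}{49709} \approx -2.0117 \cdot 10^{-5}$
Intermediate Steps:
$\frac{1}{-19084 - \left(20364 + F\right)} = \frac{1}{-19084 - 30625} = \frac{1}{-49709} = - \frac{1}{49709}$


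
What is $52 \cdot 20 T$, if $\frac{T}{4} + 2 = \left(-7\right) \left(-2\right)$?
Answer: $49920$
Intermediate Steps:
$T = 48$ ($T = -8 + 4 \left(\left(-7\right) \left(-2\right)\right) = -8 + 4 \cdot 14 = -8 + 56 = 48$)
$52 \cdot 20 T = 52 \cdot 20 \cdot 48 = 1040 \cdot 48 = 49920$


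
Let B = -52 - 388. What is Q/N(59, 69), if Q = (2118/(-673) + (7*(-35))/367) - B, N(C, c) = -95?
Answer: -107733849/23464145 ≈ -4.5914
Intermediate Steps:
B = -440
Q = 107733849/246991 (Q = (2118/(-673) + (7*(-35))/367) - 1*(-440) = (2118*(-1/673) - 245*1/367) + 440 = (-2118/673 - 245/367) + 440 = -942191/246991 + 440 = 107733849/246991 ≈ 436.19)
Q/N(59, 69) = (107733849/246991)/(-95) = (107733849/246991)*(-1/95) = -107733849/23464145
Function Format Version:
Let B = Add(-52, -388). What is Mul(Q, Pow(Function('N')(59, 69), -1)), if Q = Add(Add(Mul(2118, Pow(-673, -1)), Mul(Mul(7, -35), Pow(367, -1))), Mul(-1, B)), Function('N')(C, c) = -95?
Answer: Rational(-107733849, 23464145) ≈ -4.5914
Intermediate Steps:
B = -440
Q = Rational(107733849, 246991) (Q = Add(Add(Mul(2118, Pow(-673, -1)), Mul(Mul(7, -35), Pow(367, -1))), Mul(-1, -440)) = Add(Add(Mul(2118, Rational(-1, 673)), Mul(-245, Rational(1, 367))), 440) = Add(Add(Rational(-2118, 673), Rational(-245, 367)), 440) = Add(Rational(-942191, 246991), 440) = Rational(107733849, 246991) ≈ 436.19)
Mul(Q, Pow(Function('N')(59, 69), -1)) = Mul(Rational(107733849, 246991), Pow(-95, -1)) = Mul(Rational(107733849, 246991), Rational(-1, 95)) = Rational(-107733849, 23464145)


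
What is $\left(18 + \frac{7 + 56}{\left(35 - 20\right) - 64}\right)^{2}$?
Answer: $\frac{13689}{49} \approx 279.37$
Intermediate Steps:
$\left(18 + \frac{7 + 56}{\left(35 - 20\right) - 64}\right)^{2} = \left(18 + \frac{63}{15 - 64}\right)^{2} = \left(18 + \frac{63}{-49}\right)^{2} = \left(18 + 63 \left(- \frac{1}{49}\right)\right)^{2} = \left(18 - \frac{9}{7}\right)^{2} = \left(\frac{117}{7}\right)^{2} = \frac{13689}{49}$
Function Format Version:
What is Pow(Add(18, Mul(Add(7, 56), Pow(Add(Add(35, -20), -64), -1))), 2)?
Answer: Rational(13689, 49) ≈ 279.37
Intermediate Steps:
Pow(Add(18, Mul(Add(7, 56), Pow(Add(Add(35, -20), -64), -1))), 2) = Pow(Add(18, Mul(63, Pow(Add(15, -64), -1))), 2) = Pow(Add(18, Mul(63, Pow(-49, -1))), 2) = Pow(Add(18, Mul(63, Rational(-1, 49))), 2) = Pow(Add(18, Rational(-9, 7)), 2) = Pow(Rational(117, 7), 2) = Rational(13689, 49)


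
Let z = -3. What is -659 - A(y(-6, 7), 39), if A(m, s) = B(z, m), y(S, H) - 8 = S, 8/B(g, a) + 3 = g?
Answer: -1973/3 ≈ -657.67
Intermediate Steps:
B(g, a) = 8/(-3 + g)
y(S, H) = 8 + S
A(m, s) = -4/3 (A(m, s) = 8/(-3 - 3) = 8/(-6) = 8*(-⅙) = -4/3)
-659 - A(y(-6, 7), 39) = -659 - 1*(-4/3) = -659 + 4/3 = -1973/3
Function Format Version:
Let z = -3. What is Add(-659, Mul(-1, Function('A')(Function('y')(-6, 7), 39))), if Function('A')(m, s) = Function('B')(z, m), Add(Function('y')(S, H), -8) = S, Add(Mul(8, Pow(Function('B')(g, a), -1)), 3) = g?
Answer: Rational(-1973, 3) ≈ -657.67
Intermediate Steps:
Function('B')(g, a) = Mul(8, Pow(Add(-3, g), -1))
Function('y')(S, H) = Add(8, S)
Function('A')(m, s) = Rational(-4, 3) (Function('A')(m, s) = Mul(8, Pow(Add(-3, -3), -1)) = Mul(8, Pow(-6, -1)) = Mul(8, Rational(-1, 6)) = Rational(-4, 3))
Add(-659, Mul(-1, Function('A')(Function('y')(-6, 7), 39))) = Add(-659, Mul(-1, Rational(-4, 3))) = Add(-659, Rational(4, 3)) = Rational(-1973, 3)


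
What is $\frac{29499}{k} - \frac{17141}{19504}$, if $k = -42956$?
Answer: $- \frac{327914323}{209453456} \approx -1.5656$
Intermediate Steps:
$\frac{29499}{k} - \frac{17141}{19504} = \frac{29499}{-42956} - \frac{17141}{19504} = 29499 \left(- \frac{1}{42956}\right) - \frac{17141}{19504} = - \frac{29499}{42956} - \frac{17141}{19504} = - \frac{327914323}{209453456}$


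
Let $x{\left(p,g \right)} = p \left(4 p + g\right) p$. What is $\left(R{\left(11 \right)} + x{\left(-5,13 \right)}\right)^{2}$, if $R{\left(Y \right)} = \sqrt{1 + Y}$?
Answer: $30637 - 700 \sqrt{3} \approx 29425.0$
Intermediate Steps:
$x{\left(p,g \right)} = p^{2} \left(g + 4 p\right)$ ($x{\left(p,g \right)} = p \left(g + 4 p\right) p = p^{2} \left(g + 4 p\right)$)
$\left(R{\left(11 \right)} + x{\left(-5,13 \right)}\right)^{2} = \left(\sqrt{1 + 11} + \left(-5\right)^{2} \left(13 + 4 \left(-5\right)\right)\right)^{2} = \left(\sqrt{12} + 25 \left(13 - 20\right)\right)^{2} = \left(2 \sqrt{3} + 25 \left(-7\right)\right)^{2} = \left(2 \sqrt{3} - 175\right)^{2} = \left(-175 + 2 \sqrt{3}\right)^{2}$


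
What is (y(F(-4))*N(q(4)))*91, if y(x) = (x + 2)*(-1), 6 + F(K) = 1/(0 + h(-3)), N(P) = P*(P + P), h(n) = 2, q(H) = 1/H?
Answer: 637/16 ≈ 39.813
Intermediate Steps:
N(P) = 2*P² (N(P) = P*(2*P) = 2*P²)
F(K) = -11/2 (F(K) = -6 + 1/(0 + 2) = -6 + 1/2 = -6 + ½ = -11/2)
y(x) = -2 - x (y(x) = (2 + x)*(-1) = -2 - x)
(y(F(-4))*N(q(4)))*91 = ((-2 - 1*(-11/2))*(2*(1/4)²))*91 = ((-2 + 11/2)*(2*(¼)²))*91 = (7*(2*(1/16))/2)*91 = ((7/2)*(⅛))*91 = (7/16)*91 = 637/16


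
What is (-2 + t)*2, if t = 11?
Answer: 18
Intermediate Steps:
(-2 + t)*2 = (-2 + 11)*2 = 9*2 = 18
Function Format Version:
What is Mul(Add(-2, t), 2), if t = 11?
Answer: 18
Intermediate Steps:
Mul(Add(-2, t), 2) = Mul(Add(-2, 11), 2) = Mul(9, 2) = 18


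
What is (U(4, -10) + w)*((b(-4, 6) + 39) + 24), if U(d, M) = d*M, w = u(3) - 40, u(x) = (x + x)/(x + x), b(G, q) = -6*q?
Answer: -2133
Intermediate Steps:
u(x) = 1 (u(x) = (2*x)/((2*x)) = (2*x)*(1/(2*x)) = 1)
w = -39 (w = 1 - 40 = -39)
U(d, M) = M*d
(U(4, -10) + w)*((b(-4, 6) + 39) + 24) = (-10*4 - 39)*((-6*6 + 39) + 24) = (-40 - 39)*((-36 + 39) + 24) = -79*(3 + 24) = -79*27 = -2133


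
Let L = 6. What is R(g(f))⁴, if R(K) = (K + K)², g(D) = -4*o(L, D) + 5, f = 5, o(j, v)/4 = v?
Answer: 256289062500000000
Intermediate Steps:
o(j, v) = 4*v
g(D) = 5 - 16*D (g(D) = -16*D + 5 = 5 - 16*D)
R(K) = 4*K² (R(K) = (2*K)² = 4*K²)
R(g(f))⁴ = (4*(5 - 16*5)²)⁴ = (4*(5 - 80)²)⁴ = (4*(-75)²)⁴ = (4*5625)⁴ = 22500⁴ = 256289062500000000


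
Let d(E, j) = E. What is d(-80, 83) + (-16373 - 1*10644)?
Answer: -27097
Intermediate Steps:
d(-80, 83) + (-16373 - 1*10644) = -80 + (-16373 - 1*10644) = -80 + (-16373 - 10644) = -80 - 27017 = -27097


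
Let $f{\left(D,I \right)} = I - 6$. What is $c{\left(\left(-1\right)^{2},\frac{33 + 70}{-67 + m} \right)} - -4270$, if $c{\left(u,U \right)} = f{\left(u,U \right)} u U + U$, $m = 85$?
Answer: $\frac{1384819}{324} \approx 4274.1$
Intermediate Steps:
$f{\left(D,I \right)} = -6 + I$
$c{\left(u,U \right)} = U + U u \left(-6 + U\right)$ ($c{\left(u,U \right)} = \left(-6 + U\right) u U + U = u \left(-6 + U\right) U + U = U u \left(-6 + U\right) + U = U + U u \left(-6 + U\right)$)
$c{\left(\left(-1\right)^{2},\frac{33 + 70}{-67 + m} \right)} - -4270 = \frac{33 + 70}{-67 + 85} \left(1 + \left(-1\right)^{2} \left(-6 + \frac{33 + 70}{-67 + 85}\right)\right) - -4270 = \frac{103}{18} \left(1 + 1 \left(-6 + \frac{103}{18}\right)\right) + 4270 = 103 \cdot \frac{1}{18} \left(1 + 1 \left(-6 + 103 \cdot \frac{1}{18}\right)\right) + 4270 = \frac{103 \left(1 + 1 \left(-6 + \frac{103}{18}\right)\right)}{18} + 4270 = \frac{103 \left(1 + 1 \left(- \frac{5}{18}\right)\right)}{18} + 4270 = \frac{103 \left(1 - \frac{5}{18}\right)}{18} + 4270 = \frac{103}{18} \cdot \frac{13}{18} + 4270 = \frac{1339}{324} + 4270 = \frac{1384819}{324}$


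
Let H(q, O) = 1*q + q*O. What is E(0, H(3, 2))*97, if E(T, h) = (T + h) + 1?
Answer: 970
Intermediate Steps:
H(q, O) = q + O*q
E(T, h) = 1 + T + h
E(0, H(3, 2))*97 = (1 + 0 + 3*(1 + 2))*97 = (1 + 0 + 3*3)*97 = (1 + 0 + 9)*97 = 10*97 = 970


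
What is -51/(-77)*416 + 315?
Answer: 45471/77 ≈ 590.53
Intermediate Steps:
-51/(-77)*416 + 315 = -51*(-1/77)*416 + 315 = (51/77)*416 + 315 = 21216/77 + 315 = 45471/77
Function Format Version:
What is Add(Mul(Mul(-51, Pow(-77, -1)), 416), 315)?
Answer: Rational(45471, 77) ≈ 590.53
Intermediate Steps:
Add(Mul(Mul(-51, Pow(-77, -1)), 416), 315) = Add(Mul(Mul(-51, Rational(-1, 77)), 416), 315) = Add(Mul(Rational(51, 77), 416), 315) = Add(Rational(21216, 77), 315) = Rational(45471, 77)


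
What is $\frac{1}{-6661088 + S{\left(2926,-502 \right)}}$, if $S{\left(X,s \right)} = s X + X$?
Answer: $- \frac{1}{8127014} \approx -1.2305 \cdot 10^{-7}$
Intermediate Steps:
$S{\left(X,s \right)} = X + X s$ ($S{\left(X,s \right)} = X s + X = X + X s$)
$\frac{1}{-6661088 + S{\left(2926,-502 \right)}} = \frac{1}{-6661088 + 2926 \left(1 - 502\right)} = \frac{1}{-6661088 + 2926 \left(-501\right)} = \frac{1}{-6661088 - 1465926} = \frac{1}{-8127014} = - \frac{1}{8127014}$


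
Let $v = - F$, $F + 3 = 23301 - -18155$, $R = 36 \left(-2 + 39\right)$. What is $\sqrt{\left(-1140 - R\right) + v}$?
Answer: $5 i \sqrt{1757} \approx 209.58 i$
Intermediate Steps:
$R = 1332$ ($R = 36 \cdot 37 = 1332$)
$F = 41453$ ($F = -3 + \left(23301 - -18155\right) = -3 + \left(23301 + 18155\right) = -3 + 41456 = 41453$)
$v = -41453$ ($v = \left(-1\right) 41453 = -41453$)
$\sqrt{\left(-1140 - R\right) + v} = \sqrt{\left(-1140 - 1332\right) - 41453} = \sqrt{-2472 - 41453} = \sqrt{-43925} = 5 i \sqrt{1757}$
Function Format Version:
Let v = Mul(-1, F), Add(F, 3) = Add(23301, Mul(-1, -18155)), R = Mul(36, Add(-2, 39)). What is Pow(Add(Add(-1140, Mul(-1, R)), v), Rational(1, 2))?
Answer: Mul(5, I, Pow(1757, Rational(1, 2))) ≈ Mul(209.58, I)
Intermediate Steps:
R = 1332 (R = Mul(36, 37) = 1332)
F = 41453 (F = Add(-3, Add(23301, Mul(-1, -18155))) = Add(-3, Add(23301, 18155)) = Add(-3, 41456) = 41453)
v = -41453 (v = Mul(-1, 41453) = -41453)
Pow(Add(Add(-1140, Mul(-1, R)), v), Rational(1, 2)) = Pow(Add(Add(-1140, Mul(-1, 1332)), -41453), Rational(1, 2)) = Pow(Add(Add(-1140, -1332), -41453), Rational(1, 2)) = Pow(Add(-2472, -41453), Rational(1, 2)) = Pow(-43925, Rational(1, 2)) = Mul(5, I, Pow(1757, Rational(1, 2)))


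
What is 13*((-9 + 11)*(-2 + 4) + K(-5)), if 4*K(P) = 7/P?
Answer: 949/20 ≈ 47.450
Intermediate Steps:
K(P) = 7/(4*P) (K(P) = (7/P)/4 = 7/(4*P))
13*((-9 + 11)*(-2 + 4) + K(-5)) = 13*((-9 + 11)*(-2 + 4) + (7/4)/(-5)) = 13*(2*2 + (7/4)*(-⅕)) = 13*(4 - 7/20) = 13*(73/20) = 949/20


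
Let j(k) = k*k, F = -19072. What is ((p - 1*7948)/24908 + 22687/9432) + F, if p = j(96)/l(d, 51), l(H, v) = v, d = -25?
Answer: -19040578678955/998462088 ≈ -19070.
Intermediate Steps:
j(k) = k²
p = 3072/17 (p = 96²/51 = 9216*(1/51) = 3072/17 ≈ 180.71)
((p - 1*7948)/24908 + 22687/9432) + F = ((3072/17 - 1*7948)/24908 + 22687/9432) - 19072 = ((3072/17 - 7948)*(1/24908) + 22687*(1/9432)) - 19072 = (-132044/17*1/24908 + 22687/9432) - 19072 = (-33011/105859 + 22687/9432) - 19072 = 2090263381/998462088 - 19072 = -19040578678955/998462088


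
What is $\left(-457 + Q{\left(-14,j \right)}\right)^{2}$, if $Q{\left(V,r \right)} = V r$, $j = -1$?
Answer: $196249$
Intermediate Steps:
$\left(-457 + Q{\left(-14,j \right)}\right)^{2} = \left(-457 - -14\right)^{2} = \left(-457 + 14\right)^{2} = \left(-443\right)^{2} = 196249$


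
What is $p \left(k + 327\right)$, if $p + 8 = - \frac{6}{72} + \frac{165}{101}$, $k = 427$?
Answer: $- \frac{2947009}{606} \approx -4863.0$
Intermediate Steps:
$p = - \frac{7817}{1212}$ ($p = -8 + \left(- \frac{6}{72} + \frac{165}{101}\right) = -8 + \left(\left(-6\right) \frac{1}{72} + 165 \cdot \frac{1}{101}\right) = -8 + \left(- \frac{1}{12} + \frac{165}{101}\right) = -8 + \frac{1879}{1212} = - \frac{7817}{1212} \approx -6.4497$)
$p \left(k + 327\right) = - \frac{7817 \left(427 + 327\right)}{1212} = \left(- \frac{7817}{1212}\right) 754 = - \frac{2947009}{606}$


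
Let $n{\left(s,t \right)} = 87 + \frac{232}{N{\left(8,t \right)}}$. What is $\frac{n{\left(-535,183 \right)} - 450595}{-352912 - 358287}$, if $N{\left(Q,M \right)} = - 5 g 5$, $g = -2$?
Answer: $\frac{11262584}{17779975} \approx 0.63344$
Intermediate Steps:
$N{\left(Q,M \right)} = 50$ ($N{\left(Q,M \right)} = \left(-5\right) \left(-2\right) 5 = 10 \cdot 5 = 50$)
$n{\left(s,t \right)} = \frac{2291}{25}$ ($n{\left(s,t \right)} = 87 + \frac{232}{50} = 87 + 232 \cdot \frac{1}{50} = 87 + \frac{116}{25} = \frac{2291}{25}$)
$\frac{n{\left(-535,183 \right)} - 450595}{-352912 - 358287} = \frac{\frac{2291}{25} - 450595}{-352912 - 358287} = - \frac{11262584}{25 \left(-711199\right)} = \left(- \frac{11262584}{25}\right) \left(- \frac{1}{711199}\right) = \frac{11262584}{17779975}$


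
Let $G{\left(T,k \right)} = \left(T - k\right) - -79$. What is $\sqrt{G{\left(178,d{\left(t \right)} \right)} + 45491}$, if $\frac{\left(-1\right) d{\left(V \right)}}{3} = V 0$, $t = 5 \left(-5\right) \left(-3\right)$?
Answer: $2 \sqrt{11437} \approx 213.89$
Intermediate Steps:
$t = 75$ ($t = \left(-25\right) \left(-3\right) = 75$)
$d{\left(V \right)} = 0$ ($d{\left(V \right)} = - 3 V 0 = \left(-3\right) 0 = 0$)
$G{\left(T,k \right)} = 79 + T - k$ ($G{\left(T,k \right)} = \left(T - k\right) + 79 = 79 + T - k$)
$\sqrt{G{\left(178,d{\left(t \right)} \right)} + 45491} = \sqrt{\left(79 + 178 - 0\right) + 45491} = \sqrt{\left(79 + 178 + 0\right) + 45491} = \sqrt{257 + 45491} = \sqrt{45748} = 2 \sqrt{11437}$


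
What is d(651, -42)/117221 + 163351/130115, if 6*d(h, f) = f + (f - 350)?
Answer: 57416267758/45756631245 ≈ 1.2548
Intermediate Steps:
d(h, f) = -175/3 + f/3 (d(h, f) = (f + (f - 350))/6 = (f + (-350 + f))/6 = (-350 + 2*f)/6 = -175/3 + f/3)
d(651, -42)/117221 + 163351/130115 = (-175/3 + (⅓)*(-42))/117221 + 163351/130115 = (-175/3 - 14)*(1/117221) + 163351*(1/130115) = -217/3*1/117221 + 163351/130115 = -217/351663 + 163351/130115 = 57416267758/45756631245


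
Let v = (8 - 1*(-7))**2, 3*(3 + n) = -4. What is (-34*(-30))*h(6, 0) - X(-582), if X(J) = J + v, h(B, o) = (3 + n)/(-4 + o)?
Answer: 697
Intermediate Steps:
n = -13/3 (n = -3 + (1/3)*(-4) = -3 - 4/3 = -13/3 ≈ -4.3333)
h(B, o) = -4/(3*(-4 + o)) (h(B, o) = (3 - 13/3)/(-4 + o) = -4/(3*(-4 + o)))
v = 225 (v = (8 + 7)**2 = 15**2 = 225)
X(J) = 225 + J (X(J) = J + 225 = 225 + J)
(-34*(-30))*h(6, 0) - X(-582) = (-34*(-30))*(-4/(-12 + 3*0)) - (225 - 582) = 1020*(-4/(-12 + 0)) - 1*(-357) = 1020*(-4/(-12)) + 357 = 1020*(-4*(-1/12)) + 357 = 1020*(1/3) + 357 = 340 + 357 = 697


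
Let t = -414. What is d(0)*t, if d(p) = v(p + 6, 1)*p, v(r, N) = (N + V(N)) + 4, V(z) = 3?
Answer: 0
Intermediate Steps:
v(r, N) = 7 + N (v(r, N) = (N + 3) + 4 = (3 + N) + 4 = 7 + N)
d(p) = 8*p (d(p) = (7 + 1)*p = 8*p)
d(0)*t = (8*0)*(-414) = 0*(-414) = 0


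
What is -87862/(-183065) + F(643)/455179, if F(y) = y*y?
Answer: 115680978483/83327343635 ≈ 1.3883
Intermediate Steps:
F(y) = y²
-87862/(-183065) + F(643)/455179 = -87862/(-183065) + 643²/455179 = -87862*(-1/183065) + 413449*(1/455179) = 87862/183065 + 413449/455179 = 115680978483/83327343635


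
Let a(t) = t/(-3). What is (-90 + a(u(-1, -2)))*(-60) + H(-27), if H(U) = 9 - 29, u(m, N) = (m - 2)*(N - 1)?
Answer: 5560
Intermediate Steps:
u(m, N) = (-1 + N)*(-2 + m) (u(m, N) = (-2 + m)*(-1 + N) = (-1 + N)*(-2 + m))
a(t) = -t/3 (a(t) = t*(-1/3) = -t/3)
H(U) = -20
(-90 + a(u(-1, -2)))*(-60) + H(-27) = (-90 - (2 - 1*(-1) - 2*(-2) - 2*(-1))/3)*(-60) - 20 = (-90 - (2 + 1 + 4 + 2)/3)*(-60) - 20 = (-90 - 1/3*9)*(-60) - 20 = (-90 - 3)*(-60) - 20 = -93*(-60) - 20 = 5580 - 20 = 5560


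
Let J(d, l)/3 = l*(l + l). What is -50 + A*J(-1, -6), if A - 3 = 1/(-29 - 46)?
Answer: 14878/25 ≈ 595.12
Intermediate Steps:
J(d, l) = 6*l² (J(d, l) = 3*(l*(l + l)) = 3*(l*(2*l)) = 3*(2*l²) = 6*l²)
A = 224/75 (A = 3 + 1/(-29 - 46) = 3 + 1/(-75) = 3 - 1/75 = 224/75 ≈ 2.9867)
-50 + A*J(-1, -6) = -50 + 224*(6*(-6)²)/75 = -50 + 224*(6*36)/75 = -50 + (224/75)*216 = -50 + 16128/25 = 14878/25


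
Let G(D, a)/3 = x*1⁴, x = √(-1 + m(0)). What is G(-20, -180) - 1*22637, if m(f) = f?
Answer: -22637 + 3*I ≈ -22637.0 + 3.0*I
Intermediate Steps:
x = I (x = √(-1 + 0) = √(-1) = I ≈ 1.0*I)
G(D, a) = 3*I (G(D, a) = 3*(I*1⁴) = 3*(I*1) = 3*I)
G(-20, -180) - 1*22637 = 3*I - 1*22637 = 3*I - 22637 = -22637 + 3*I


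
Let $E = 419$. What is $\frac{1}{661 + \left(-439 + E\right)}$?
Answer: $\frac{1}{641} \approx 0.0015601$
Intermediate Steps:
$\frac{1}{661 + \left(-439 + E\right)} = \frac{1}{661 + \left(-439 + 419\right)} = \frac{1}{661 - 20} = \frac{1}{641}$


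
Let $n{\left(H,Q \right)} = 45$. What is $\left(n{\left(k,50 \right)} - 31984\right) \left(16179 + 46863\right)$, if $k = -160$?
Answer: $-2013498438$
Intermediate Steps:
$\left(n{\left(k,50 \right)} - 31984\right) \left(16179 + 46863\right) = \left(45 - 31984\right) \left(16179 + 46863\right) = \left(-31939\right) 63042 = -2013498438$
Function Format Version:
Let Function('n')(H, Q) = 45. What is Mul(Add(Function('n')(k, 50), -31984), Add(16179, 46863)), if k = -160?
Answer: -2013498438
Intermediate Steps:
Mul(Add(Function('n')(k, 50), -31984), Add(16179, 46863)) = Mul(Add(45, -31984), Add(16179, 46863)) = Mul(-31939, 63042) = -2013498438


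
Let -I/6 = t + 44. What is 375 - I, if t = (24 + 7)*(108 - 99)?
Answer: 2313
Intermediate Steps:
t = 279 (t = 31*9 = 279)
I = -1938 (I = -6*(279 + 44) = -6*323 = -1938)
375 - I = 375 - 1*(-1938) = 375 + 1938 = 2313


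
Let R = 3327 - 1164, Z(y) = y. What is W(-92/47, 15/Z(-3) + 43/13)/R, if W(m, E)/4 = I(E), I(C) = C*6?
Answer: -176/9373 ≈ -0.018777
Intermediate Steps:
I(C) = 6*C
W(m, E) = 24*E (W(m, E) = 4*(6*E) = 24*E)
R = 2163
W(-92/47, 15/Z(-3) + 43/13)/R = (24*(15/(-3) + 43/13))/2163 = (24*(15*(-⅓) + 43*(1/13)))*(1/2163) = (24*(-5 + 43/13))*(1/2163) = (24*(-22/13))*(1/2163) = -528/13*1/2163 = -176/9373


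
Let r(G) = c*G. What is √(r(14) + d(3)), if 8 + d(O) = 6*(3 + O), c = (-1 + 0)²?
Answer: √42 ≈ 6.4807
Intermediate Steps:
c = 1 (c = (-1)² = 1)
d(O) = 10 + 6*O (d(O) = -8 + 6*(3 + O) = -8 + (18 + 6*O) = 10 + 6*O)
r(G) = G (r(G) = 1*G = G)
√(r(14) + d(3)) = √(14 + (10 + 6*3)) = √(14 + (10 + 18)) = √(14 + 28) = √42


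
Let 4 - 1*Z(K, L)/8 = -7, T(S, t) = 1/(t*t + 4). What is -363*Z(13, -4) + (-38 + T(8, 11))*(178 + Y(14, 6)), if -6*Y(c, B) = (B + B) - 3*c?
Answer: -4862067/125 ≈ -38897.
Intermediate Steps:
T(S, t) = 1/(4 + t²) (T(S, t) = 1/(t² + 4) = 1/(4 + t²))
Z(K, L) = 88 (Z(K, L) = 32 - 8*(-7) = 32 + 56 = 88)
Y(c, B) = c/2 - B/3 (Y(c, B) = -((B + B) - 3*c)/6 = -(2*B - 3*c)/6 = -(-3*c + 2*B)/6 = c/2 - B/3)
-363*Z(13, -4) + (-38 + T(8, 11))*(178 + Y(14, 6)) = -363*88 + (-38 + 1/(4 + 11²))*(178 + ((½)*14 - ⅓*6)) = -31944 + (-38 + 1/(4 + 121))*(178 + (7 - 2)) = -31944 + (-38 + 1/125)*(178 + 5) = -31944 + (-38 + 1/125)*183 = -31944 - 4749/125*183 = -31944 - 869067/125 = -4862067/125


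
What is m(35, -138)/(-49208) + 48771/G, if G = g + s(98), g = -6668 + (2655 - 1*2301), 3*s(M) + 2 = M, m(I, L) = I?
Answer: -133341291/17173592 ≈ -7.7643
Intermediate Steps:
s(M) = -⅔ + M/3
g = -6314 (g = -6668 + (2655 - 2301) = -6668 + 354 = -6314)
G = -6282 (G = -6314 + (-⅔ + (⅓)*98) = -6314 + (-⅔ + 98/3) = -6314 + 32 = -6282)
m(35, -138)/(-49208) + 48771/G = 35/(-49208) + 48771/(-6282) = 35*(-1/49208) + 48771*(-1/6282) = -35/49208 - 5419/698 = -133341291/17173592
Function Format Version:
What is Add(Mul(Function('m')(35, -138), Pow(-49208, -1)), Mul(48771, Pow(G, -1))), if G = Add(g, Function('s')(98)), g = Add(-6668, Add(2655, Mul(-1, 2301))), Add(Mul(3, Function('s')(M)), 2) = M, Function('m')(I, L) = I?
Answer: Rational(-133341291, 17173592) ≈ -7.7643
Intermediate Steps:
Function('s')(M) = Add(Rational(-2, 3), Mul(Rational(1, 3), M))
g = -6314 (g = Add(-6668, Add(2655, -2301)) = Add(-6668, 354) = -6314)
G = -6282 (G = Add(-6314, Add(Rational(-2, 3), Mul(Rational(1, 3), 98))) = Add(-6314, Add(Rational(-2, 3), Rational(98, 3))) = Add(-6314, 32) = -6282)
Add(Mul(Function('m')(35, -138), Pow(-49208, -1)), Mul(48771, Pow(G, -1))) = Add(Mul(35, Pow(-49208, -1)), Mul(48771, Pow(-6282, -1))) = Add(Mul(35, Rational(-1, 49208)), Mul(48771, Rational(-1, 6282))) = Add(Rational(-35, 49208), Rational(-5419, 698)) = Rational(-133341291, 17173592)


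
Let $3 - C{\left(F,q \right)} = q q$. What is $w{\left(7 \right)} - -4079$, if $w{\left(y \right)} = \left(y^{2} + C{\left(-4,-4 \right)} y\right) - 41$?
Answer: $3996$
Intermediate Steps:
$C{\left(F,q \right)} = 3 - q^{2}$ ($C{\left(F,q \right)} = 3 - q q = 3 - q^{2}$)
$w{\left(y \right)} = -41 + y^{2} - 13 y$ ($w{\left(y \right)} = \left(y^{2} + \left(3 - \left(-4\right)^{2}\right) y\right) - 41 = \left(y^{2} + \left(3 - 16\right) y\right) - 41 = \left(y^{2} - 13 y\right) - 41 = -41 + y^{2} - 13 y$)
$w{\left(7 \right)} - -4079 = \left(-41 + 7^{2} - 91\right) - -4079 = \left(-41 + 49 - 91\right) + 4079 = -83 + 4079 = 3996$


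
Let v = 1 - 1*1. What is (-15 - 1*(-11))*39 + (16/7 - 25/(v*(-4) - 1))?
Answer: -901/7 ≈ -128.71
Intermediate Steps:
v = 0 (v = 1 - 1 = 0)
(-15 - 1*(-11))*39 + (16/7 - 25/(v*(-4) - 1)) = (-15 - 1*(-11))*39 + (16/7 - 25/(0*(-4) - 1)) = (-15 + 11)*39 + (16*(1/7) - 25/(0 - 1)) = -4*39 + (16/7 - 25/(-1)) = -156 + (16/7 - 25*(-1)) = -156 + (16/7 + 25) = -156 + 191/7 = -901/7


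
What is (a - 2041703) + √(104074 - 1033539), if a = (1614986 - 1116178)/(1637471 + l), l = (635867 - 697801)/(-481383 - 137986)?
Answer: -2070692500649767147/1014198837733 + I*√929465 ≈ -2.0417e+6 + 964.09*I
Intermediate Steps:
l = 61934/619369 (l = -61934/(-619369) = -61934*(-1/619369) = 61934/619369 ≈ 0.099995)
a = 308946212152/1014198837733 (a = (1614986 - 1116178)/(1637471 + 61934/619369) = 498808/(1014198837733/619369) = 498808*(619369/1014198837733) = 308946212152/1014198837733 ≈ 0.30462)
(a - 2041703) + √(104074 - 1033539) = (308946212152/1014198837733 - 2041703) + √(104074 - 1033539) = -2070692500649767147/1014198837733 + √(-929465) = -2070692500649767147/1014198837733 + I*√929465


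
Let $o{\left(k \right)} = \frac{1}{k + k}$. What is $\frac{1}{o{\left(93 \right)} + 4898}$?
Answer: $\frac{186}{911029} \approx 0.00020416$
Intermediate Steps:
$o{\left(k \right)} = \frac{1}{2 k}$
$\frac{1}{o{\left(93 \right)} + 4898} = \frac{1}{\frac{1}{2 \cdot 93} + 4898} = \frac{1}{\frac{1}{2} \cdot \frac{1}{93} + 4898} = \frac{1}{\frac{1}{186} + 4898} = \frac{1}{\frac{911029}{186}} = \frac{186}{911029}$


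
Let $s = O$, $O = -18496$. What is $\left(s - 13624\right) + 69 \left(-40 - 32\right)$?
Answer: $-37088$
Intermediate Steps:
$s = -18496$
$\left(s - 13624\right) + 69 \left(-40 - 32\right) = \left(-18496 - 13624\right) + 69 \left(-40 - 32\right) = -32120 + 69 \left(-72\right) = -32120 - 4968 = -37088$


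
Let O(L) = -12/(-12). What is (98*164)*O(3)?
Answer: 16072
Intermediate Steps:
O(L) = 1 (O(L) = -12*(-1/12) = 1)
(98*164)*O(3) = (98*164)*1 = 16072*1 = 16072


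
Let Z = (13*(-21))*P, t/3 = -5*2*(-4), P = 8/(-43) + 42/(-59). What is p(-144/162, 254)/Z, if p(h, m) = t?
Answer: 50740/103649 ≈ 0.48954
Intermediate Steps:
P = -2278/2537 (P = 8*(-1/43) + 42*(-1/59) = -8/43 - 42/59 = -2278/2537 ≈ -0.89791)
t = 120 (t = 3*(-5*2*(-4)) = 3*(-10*(-4)) = 3*40 = 120)
Z = 621894/2537 (Z = (13*(-21))*(-2278/2537) = -273*(-2278/2537) = 621894/2537 ≈ 245.13)
p(h, m) = 120
p(-144/162, 254)/Z = 120/(621894/2537) = 120*(2537/621894) = 50740/103649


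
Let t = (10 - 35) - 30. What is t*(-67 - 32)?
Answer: 5445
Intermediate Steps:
t = -55 (t = -25 - 30 = -55)
t*(-67 - 32) = -55*(-67 - 32) = -55*(-99) = 5445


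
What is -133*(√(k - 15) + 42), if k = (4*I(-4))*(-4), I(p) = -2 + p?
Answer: -6783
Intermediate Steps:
k = 96 (k = (4*(-2 - 4))*(-4) = (4*(-6))*(-4) = -24*(-4) = 96)
-133*(√(k - 15) + 42) = -133*(√(96 - 15) + 42) = -133*(√81 + 42) = -133*(9 + 42) = -133*51 = -6783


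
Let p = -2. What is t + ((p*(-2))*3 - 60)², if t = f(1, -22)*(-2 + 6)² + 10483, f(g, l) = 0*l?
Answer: 12787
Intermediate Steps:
f(g, l) = 0
t = 10483 (t = 0*(-2 + 6)² + 10483 = 0*4² + 10483 = 0*16 + 10483 = 0 + 10483 = 10483)
t + ((p*(-2))*3 - 60)² = 10483 + (-2*(-2)*3 - 60)² = 10483 + (4*3 - 60)² = 10483 + (12 - 60)² = 10483 + (-48)² = 10483 + 2304 = 12787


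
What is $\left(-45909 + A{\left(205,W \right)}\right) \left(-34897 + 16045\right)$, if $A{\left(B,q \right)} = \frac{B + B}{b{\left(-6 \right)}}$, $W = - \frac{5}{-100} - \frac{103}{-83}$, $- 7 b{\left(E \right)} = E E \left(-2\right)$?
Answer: $\frac{2594175019}{3} \approx 8.6472 \cdot 10^{8}$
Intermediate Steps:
$b{\left(E \right)} = \frac{2 E^{2}}{7}$ ($b{\left(E \right)} = - \frac{E E \left(-2\right)}{7} = - \frac{E^{2} \left(-2\right)}{7} = - \frac{\left(-2\right) E^{2}}{7} = \frac{2 E^{2}}{7}$)
$W = \frac{2143}{1660}$ ($W = \left(-5\right) \left(- \frac{1}{100}\right) - - \frac{103}{83} = \frac{1}{20} + \frac{103}{83} = \frac{2143}{1660} \approx 1.291$)
$A{\left(B,q \right)} = \frac{7 B}{36}$ ($A{\left(B,q \right)} = \frac{B + B}{\frac{2}{7} \left(-6\right)^{2}} = \frac{2 B}{\frac{2}{7} \cdot 36} = \frac{2 B}{\frac{72}{7}} = 2 B \frac{7}{72} = \frac{7 B}{36}$)
$\left(-45909 + A{\left(205,W \right)}\right) \left(-34897 + 16045\right) = \left(-45909 + \frac{7}{36} \cdot 205\right) \left(-34897 + 16045\right) = \left(-45909 + \frac{1435}{36}\right) \left(-18852\right) = \left(- \frac{1651289}{36}\right) \left(-18852\right) = \frac{2594175019}{3}$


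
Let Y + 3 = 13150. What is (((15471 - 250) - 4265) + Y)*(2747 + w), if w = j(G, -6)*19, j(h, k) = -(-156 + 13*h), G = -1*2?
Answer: 149559115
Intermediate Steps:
G = -2
Y = 13147 (Y = -3 + 13150 = 13147)
j(h, k) = 156 - 13*h (j(h, k) = -(-156 + 13*h) = -13*(-12 + h) = 156 - 13*h)
w = 3458 (w = (156 - 13*(-2))*19 = (156 + 26)*19 = 182*19 = 3458)
(((15471 - 250) - 4265) + Y)*(2747 + w) = (((15471 - 250) - 4265) + 13147)*(2747 + 3458) = ((15221 - 4265) + 13147)*6205 = (10956 + 13147)*6205 = 24103*6205 = 149559115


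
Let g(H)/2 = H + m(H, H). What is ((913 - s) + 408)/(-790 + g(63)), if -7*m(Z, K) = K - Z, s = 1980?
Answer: 659/664 ≈ 0.99247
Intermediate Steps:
m(Z, K) = -K/7 + Z/7 (m(Z, K) = -(K - Z)/7 = -K/7 + Z/7)
g(H) = 2*H (g(H) = 2*(H + (-H/7 + H/7)) = 2*(H + 0) = 2*H)
((913 - s) + 408)/(-790 + g(63)) = ((913 - 1*1980) + 408)/(-790 + 2*63) = ((913 - 1980) + 408)/(-790 + 126) = (-1067 + 408)/(-664) = -659*(-1/664) = 659/664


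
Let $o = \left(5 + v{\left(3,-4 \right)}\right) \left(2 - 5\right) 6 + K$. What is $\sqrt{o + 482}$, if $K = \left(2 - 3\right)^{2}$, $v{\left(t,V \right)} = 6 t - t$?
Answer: $\sqrt{123} \approx 11.091$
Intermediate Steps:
$v{\left(t,V \right)} = 5 t$
$K = 1$ ($K = \left(-1\right)^{2} = 1$)
$o = -359$ ($o = \left(5 + 5 \cdot 3\right) \left(2 - 5\right) 6 + 1 = \left(5 + 15\right) \left(-3\right) 6 + 1 = 20 \left(-3\right) 6 + 1 = \left(-60\right) 6 + 1 = -360 + 1 = -359$)
$\sqrt{o + 482} = \sqrt{-359 + 482} = \sqrt{123}$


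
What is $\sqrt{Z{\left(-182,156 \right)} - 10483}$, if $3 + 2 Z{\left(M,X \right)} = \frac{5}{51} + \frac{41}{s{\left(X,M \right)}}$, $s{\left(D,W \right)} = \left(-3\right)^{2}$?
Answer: $\frac{i \sqrt{109056530}}{102} \approx 102.38 i$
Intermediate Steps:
$s{\left(D,W \right)} = 9$
$Z{\left(M,X \right)} = \frac{253}{306}$ ($Z{\left(M,X \right)} = - \frac{3}{2} + \frac{\frac{5}{51} + \frac{41}{9}}{2} = - \frac{3}{2} + \frac{1}{2} \cdot \frac{712}{153} = - \frac{3}{2} + \frac{356}{153} = \frac{253}{306}$)
$\sqrt{Z{\left(-182,156 \right)} - 10483} = \sqrt{\frac{253}{306} - 10483} = \sqrt{- \frac{3207545}{306}} = \frac{i \sqrt{109056530}}{102}$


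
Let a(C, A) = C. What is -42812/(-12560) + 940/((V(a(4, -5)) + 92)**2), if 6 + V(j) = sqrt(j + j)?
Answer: 37878163427/10711824260 - 20210*sqrt(2)/3411409 ≈ 3.5277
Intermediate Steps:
V(j) = -6 + sqrt(2)*sqrt(j) (V(j) = -6 + sqrt(j + j) = -6 + sqrt(2*j) = -6 + sqrt(2)*sqrt(j))
-42812/(-12560) + 940/((V(a(4, -5)) + 92)**2) = -42812/(-12560) + 940/(((-6 + sqrt(2)*sqrt(4)) + 92)**2) = -42812*(-1/12560) + 940/(((-6 + sqrt(2)*2) + 92)**2) = 10703/3140 + 940/(((-6 + 2*sqrt(2)) + 92)**2) = 10703/3140 + 940/((86 + 2*sqrt(2))**2) = 10703/3140 + 940/(86 + 2*sqrt(2))**2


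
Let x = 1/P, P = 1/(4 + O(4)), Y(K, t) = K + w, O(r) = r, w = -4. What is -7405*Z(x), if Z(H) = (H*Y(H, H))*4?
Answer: -947840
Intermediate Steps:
Y(K, t) = -4 + K (Y(K, t) = K - 4 = -4 + K)
P = 1/8 (P = 1/(4 + 4) = 1/8 ≈ 0.12500)
x = 8 (x = 1/(1/8) = 8)
Z(H) = 4*H*(-4 + H) (Z(H) = (H*(-4 + H))*4 = 4*H*(-4 + H))
-7405*Z(x) = -29620*8*(-4 + 8) = -29620*8*4 = -7405*128 = -947840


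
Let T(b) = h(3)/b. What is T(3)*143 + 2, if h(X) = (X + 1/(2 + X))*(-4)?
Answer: -9122/15 ≈ -608.13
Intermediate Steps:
h(X) = -4*X - 4/(2 + X)
T(b) = -64/(5*b) (T(b) = (4*(-1 - 1*3² - 2*3)/(2 + 3))/b = (4*(-1 - 1*9 - 6)/5)/b = (4*(⅕)*(-1 - 9 - 6))/b = (4*(⅕)*(-16))/b = -64/(5*b))
T(3)*143 + 2 = -64/5/3*143 + 2 = -64/5*⅓*143 + 2 = -64/15*143 + 2 = -9152/15 + 2 = -9122/15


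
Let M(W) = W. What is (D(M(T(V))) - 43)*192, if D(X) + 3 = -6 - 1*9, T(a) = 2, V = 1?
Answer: -11712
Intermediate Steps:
D(X) = -18 (D(X) = -3 + (-6 - 1*9) = -3 + (-6 - 9) = -3 - 15 = -18)
(D(M(T(V))) - 43)*192 = (-18 - 43)*192 = -61*192 = -11712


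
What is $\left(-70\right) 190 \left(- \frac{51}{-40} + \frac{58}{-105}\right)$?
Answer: $- \frac{57665}{6} \approx -9610.8$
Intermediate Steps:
$\left(-70\right) 190 \left(- \frac{51}{-40} + \frac{58}{-105}\right) = - 13300 \left(\left(-51\right) \left(- \frac{1}{40}\right) + 58 \left(- \frac{1}{105}\right)\right) = - 13300 \left(\frac{51}{40} - \frac{58}{105}\right) = \left(-13300\right) \frac{607}{840} = - \frac{57665}{6}$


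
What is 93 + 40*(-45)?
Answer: -1707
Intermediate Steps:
93 + 40*(-45) = 93 - 1800 = -1707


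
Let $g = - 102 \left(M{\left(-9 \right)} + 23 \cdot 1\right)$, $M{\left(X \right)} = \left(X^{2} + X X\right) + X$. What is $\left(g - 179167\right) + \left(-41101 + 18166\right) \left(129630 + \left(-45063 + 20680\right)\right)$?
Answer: $-2414037064$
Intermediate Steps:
$M{\left(X \right)} = X + 2 X^{2}$ ($M{\left(X \right)} = \left(X^{2} + X^{2}\right) + X = 2 X^{2} + X = X + 2 X^{2}$)
$g = -17952$ ($g = - 102 \left(- 9 \left(1 + 2 \left(-9\right)\right) + 23 \cdot 1\right) = - 102 \left(- 9 \left(1 - 18\right) + 23\right) = - 102 \left(\left(-9\right) \left(-17\right) + 23\right) = - 102 \left(153 + 23\right) = \left(-102\right) 176 = -17952$)
$\left(g - 179167\right) + \left(-41101 + 18166\right) \left(129630 + \left(-45063 + 20680\right)\right) = \left(-17952 - 179167\right) + \left(-41101 + 18166\right) \left(129630 + \left(-45063 + 20680\right)\right) = -197119 - 22935 \left(129630 - 24383\right) = -197119 - 2413839945 = -2414037064$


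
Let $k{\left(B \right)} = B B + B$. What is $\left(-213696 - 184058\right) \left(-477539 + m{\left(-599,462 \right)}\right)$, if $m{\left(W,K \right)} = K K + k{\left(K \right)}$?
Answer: $19962875506$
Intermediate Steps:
$k{\left(B \right)} = B + B^{2}$ ($k{\left(B \right)} = B^{2} + B = B + B^{2}$)
$m{\left(W,K \right)} = K^{2} + K \left(1 + K\right)$ ($m{\left(W,K \right)} = K K + K \left(1 + K\right) = K^{2} + K \left(1 + K\right)$)
$\left(-213696 - 184058\right) \left(-477539 + m{\left(-599,462 \right)}\right) = \left(-213696 - 184058\right) \left(-477539 + 462 \left(1 + 2 \cdot 462\right)\right) = - 397754 \left(-477539 + 462 \left(1 + 924\right)\right) = - 397754 \left(-477539 + 462 \cdot 925\right) = - 397754 \left(-477539 + 427350\right) = \left(-397754\right) \left(-50189\right) = 19962875506$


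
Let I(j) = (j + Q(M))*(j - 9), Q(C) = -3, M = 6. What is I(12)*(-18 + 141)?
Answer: 3321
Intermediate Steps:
I(j) = (-9 + j)*(-3 + j) (I(j) = (j - 3)*(j - 9) = (-3 + j)*(-9 + j) = (-9 + j)*(-3 + j))
I(12)*(-18 + 141) = (27 + 12**2 - 12*12)*(-18 + 141) = (27 + 144 - 144)*123 = 27*123 = 3321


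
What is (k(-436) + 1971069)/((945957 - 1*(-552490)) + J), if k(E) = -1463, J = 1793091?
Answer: 984803/1645769 ≈ 0.59838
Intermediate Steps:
(k(-436) + 1971069)/((945957 - 1*(-552490)) + J) = (-1463 + 1971069)/((945957 - 1*(-552490)) + 1793091) = 1969606/((945957 + 552490) + 1793091) = 1969606/(1498447 + 1793091) = 1969606/3291538 = 1969606*(1/3291538) = 984803/1645769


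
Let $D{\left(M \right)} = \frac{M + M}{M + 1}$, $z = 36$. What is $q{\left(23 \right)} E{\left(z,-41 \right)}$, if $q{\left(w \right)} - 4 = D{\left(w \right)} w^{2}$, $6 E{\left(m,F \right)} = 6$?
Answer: $\frac{12215}{12} \approx 1017.9$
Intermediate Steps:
$D{\left(M \right)} = \frac{2 M}{1 + M}$
$E{\left(m,F \right)} = 1$ ($E{\left(m,F \right)} = \frac{1}{6} \cdot 6 = 1$)
$q{\left(w \right)} = 4 + \frac{2 w^{3}}{1 + w}$ ($q{\left(w \right)} = 4 + \frac{2 w}{1 + w} w^{2} = 4 + \frac{2 w^{3}}{1 + w}$)
$q{\left(23 \right)} E{\left(z,-41 \right)} = \frac{2 \left(2 + 23^{3} + 2 \cdot 23\right)}{1 + 23} \cdot 1 = \frac{2 \left(2 + 12167 + 46\right)}{24} \cdot 1 = 2 \cdot \frac{1}{24} \cdot 12215 \cdot 1 = \frac{12215}{12} \cdot 1 = \frac{12215}{12}$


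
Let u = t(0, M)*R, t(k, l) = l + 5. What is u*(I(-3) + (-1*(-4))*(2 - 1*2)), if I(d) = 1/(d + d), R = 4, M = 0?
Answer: -10/3 ≈ -3.3333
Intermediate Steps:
t(k, l) = 5 + l
I(d) = 1/(2*d)
u = 20 (u = (5 + 0)*4 = 5*4 = 20)
u*(I(-3) + (-1*(-4))*(2 - 1*2)) = 20*((1/2)/(-3) + (-1*(-4))*(2 - 1*2)) = 20*((1/2)*(-1/3) + 4*(2 - 2)) = 20*(-1/6 + 4*0) = 20*(-1/6 + 0) = 20*(-1/6) = -10/3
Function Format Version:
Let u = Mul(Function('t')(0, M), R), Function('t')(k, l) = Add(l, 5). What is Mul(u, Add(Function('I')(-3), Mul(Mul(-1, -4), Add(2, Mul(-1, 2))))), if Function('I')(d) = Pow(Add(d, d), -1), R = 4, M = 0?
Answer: Rational(-10, 3) ≈ -3.3333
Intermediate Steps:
Function('t')(k, l) = Add(5, l)
Function('I')(d) = Mul(Rational(1, 2), Pow(d, -1)) (Function('I')(d) = Pow(Mul(2, d), -1) = Mul(Rational(1, 2), Pow(d, -1)))
u = 20 (u = Mul(Add(5, 0), 4) = Mul(5, 4) = 20)
Mul(u, Add(Function('I')(-3), Mul(Mul(-1, -4), Add(2, Mul(-1, 2))))) = Mul(20, Add(Mul(Rational(1, 2), Pow(-3, -1)), Mul(Mul(-1, -4), Add(2, Mul(-1, 2))))) = Mul(20, Add(Mul(Rational(1, 2), Rational(-1, 3)), Mul(4, Add(2, -2)))) = Mul(20, Add(Rational(-1, 6), Mul(4, 0))) = Mul(20, Add(Rational(-1, 6), 0)) = Mul(20, Rational(-1, 6)) = Rational(-10, 3)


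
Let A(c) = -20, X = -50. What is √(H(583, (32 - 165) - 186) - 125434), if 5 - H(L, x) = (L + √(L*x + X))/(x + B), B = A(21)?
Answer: √(-14414228472 + 339*I*√186027)/339 ≈ 0.0017962 + 354.16*I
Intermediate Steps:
B = -20
H(L, x) = 5 - (L + √(-50 + L*x))/(-20 + x) (H(L, x) = 5 - (L + √(L*x - 50))/(x - 20) = 5 - (L + √(-50 + L*x))/(-20 + x))
√(H(583, (32 - 165) - 186) - 125434) = √((-100 - 1*583 - √(-50 + 583*((32 - 165) - 186)) + 5*((32 - 165) - 186))/(-20 + ((32 - 165) - 186)) - 125434) = √((-100 - 583 - √(-50 + 583*(-133 - 186)) + 5*(-133 - 186))/(-20 + (-133 - 186)) - 125434) = √((-100 - 583 - √(-50 + 583*(-319)) + 5*(-319))/(-20 - 319) - 125434) = √((-100 - 583 - √(-50 - 185977) - 1595)/(-339) - 125434) = √(-(-100 - 583 - √(-186027) - 1595)/339 - 125434) = √(-(-100 - 583 - I*√186027 - 1595)/339 - 125434) = √(-(-2278 - I*√186027)/339 - 125434) = √((2278/339 + I*√186027/339) - 125434) = √(-42519848/339 + I*√186027/339)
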